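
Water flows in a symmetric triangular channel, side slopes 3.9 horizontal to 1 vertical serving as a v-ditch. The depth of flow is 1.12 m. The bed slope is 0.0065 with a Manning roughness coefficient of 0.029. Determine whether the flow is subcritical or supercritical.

For a triangular section with side slope z = 3.9: A = zy² = 3.9×1.12² = 4.892 m²; P = 2y√(1+z²) = 2×1.12×4.026 = 9.019 m.
Hydraulic radius R = A/P = 4.892/9.019 = 0.5425 m.
V = (1/n) R^(2/3) √S = (1/0.029) × 0.5425^(2/3) × √0.0065 = 1.849 m/s. Hydraulic depth D_h = A/T = 4.892/8.736 = 0.56 m.
Froude number Fr = V/√(g·D_h) = 1.849/√(9.81×0.56) = 0.789, which is less than 1, so the flow is subcritical.

subcritical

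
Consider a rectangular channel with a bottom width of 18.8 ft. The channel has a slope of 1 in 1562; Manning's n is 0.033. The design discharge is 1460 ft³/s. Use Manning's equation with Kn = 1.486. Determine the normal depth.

Manning's equation rearranged: A R^(2/3) = nQ / (1.486·√S) = 0.033 × 1460 / (1.486 × √0.0006402) = 1281.
Try y = 22.7 ft: A R^(2/3) = 1509 — too large.
Try y = 16.8 ft: A R^(2/3) = 1046 — too small.
Try y = 19.8 ft: A R^(2/3) = 1280 — ≈ 1281.

y_n = 19.8 ft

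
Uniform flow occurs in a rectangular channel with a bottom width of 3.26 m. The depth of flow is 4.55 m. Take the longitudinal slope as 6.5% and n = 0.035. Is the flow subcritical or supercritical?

supercritical

Flow area A = b·y = 3.26 × 4.55 = 14.83 m². Wetted perimeter P = b + 2y = 3.26 + 2×4.55 = 12.36 m.
Hydraulic radius R = A/P = 14.83/12.36 = 1.2 m.
V = (1/n) R^(2/3) √S = (1/0.035) × 1.2^(2/3) × √0.065 = 8.226 m/s. Hydraulic depth D_h = A/T = 14.83/3.26 = 4.55 m.
Froude number Fr = V/√(g·D_h) = 8.226/√(9.81×4.55) = 1.23, which is greater than 1, so the flow is supercritical.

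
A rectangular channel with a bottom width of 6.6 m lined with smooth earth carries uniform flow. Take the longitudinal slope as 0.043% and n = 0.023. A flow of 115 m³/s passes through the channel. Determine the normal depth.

Manning's equation rearranged: A R^(2/3) = nQ / (1·√S) = 0.023 × 115 / (√0.00043) = 127.6.
Try y = 7.42 m: A R^(2/3) = 84.94 — short.
Try y = 11.5 m: A R^(2/3) = 142.2 — over.
Try y = 10.5 m: A R^(2/3) = 128 — close enough.

y_n = 10.5 m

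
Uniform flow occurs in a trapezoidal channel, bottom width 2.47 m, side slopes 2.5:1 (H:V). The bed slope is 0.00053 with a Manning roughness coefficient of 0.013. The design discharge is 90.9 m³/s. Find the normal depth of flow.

y_n = 3.3 m

Manning's equation rearranged: A R^(2/3) = nQ / (1·√S) = 0.013 × 90.9 / (√0.00053) = 51.33.
Trying y = 4.06 m: A R^(2/3) = 84.17 — high.
Trying y = 2.75 m: A R^(2/3) = 33.48 — low.
Trying y = 3.3 m: A R^(2/3) = 51.33 — close enough.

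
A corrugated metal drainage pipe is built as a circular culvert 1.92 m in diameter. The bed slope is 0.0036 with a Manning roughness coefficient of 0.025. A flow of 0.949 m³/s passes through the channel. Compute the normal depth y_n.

Manning's equation rearranged: A R^(2/3) = nQ / (1·√S) = 0.025 × 0.949 / (√0.0036) = 0.3954.
Trying y = 0.717 m: A R^(2/3) = 0.5269 — high.
Trying y = 0.534 m: A R^(2/3) = 0.3 — low.
Trying y = 0.616 m: A R^(2/3) = 0.3956 — ≈ 0.3954.

y_n = 0.616 m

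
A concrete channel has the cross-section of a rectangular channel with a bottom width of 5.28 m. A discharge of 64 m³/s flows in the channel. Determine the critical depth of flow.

For a rectangular channel, critical depth y_c = (q²/g)^(1/3) where q = Q/b = 64/5.28 = 12.12 m²/s.
So y_c = (12.12²/9.81)^(1/3) = 2.46 m.

y_c = 2.46 m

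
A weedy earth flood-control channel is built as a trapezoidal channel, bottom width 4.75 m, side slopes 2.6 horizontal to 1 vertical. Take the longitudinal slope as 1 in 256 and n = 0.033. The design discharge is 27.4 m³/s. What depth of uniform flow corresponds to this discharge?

Manning's equation rearranged: A R^(2/3) = nQ / (1·√S) = 0.033 × 27.4 / (√0.003906) = 14.47.
At y = 1.21 m: A R^(2/3) = 8.448 — low.
At y = 1.95 m: A R^(2/3) = 21.94 — high.
At y = 1.59 m: A R^(2/3) = 14.48 — ≈ 14.47.

y_n = 1.59 m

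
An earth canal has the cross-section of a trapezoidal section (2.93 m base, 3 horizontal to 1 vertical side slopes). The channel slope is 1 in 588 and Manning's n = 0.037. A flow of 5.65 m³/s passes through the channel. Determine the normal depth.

Manning's equation rearranged: A R^(2/3) = nQ / (1·√S) = 0.037 × 5.65 / (√0.001701) = 5.069.
Trying y = 1.31 m: A R^(2/3) = 7.753 — high.
Trying y = 0.776 m: A R^(2/3) = 2.64 — low.
Trying y = 1.07 m: A R^(2/3) = 5.068 — close enough.

y_n = 1.07 m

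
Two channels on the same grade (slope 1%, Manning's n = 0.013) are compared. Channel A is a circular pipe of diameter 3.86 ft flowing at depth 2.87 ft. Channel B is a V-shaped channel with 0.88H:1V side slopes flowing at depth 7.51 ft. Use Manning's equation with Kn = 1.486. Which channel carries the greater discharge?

Channel A: For a circular section of diameter D = 3.86 ft at depth y = 2.87 ft, the central angle is θ = 2 arccos(1 − 2y/D) = 4.159 rad. Then A = (D²/8)(θ − sin θ) = 9.33 ft² and P = Dθ/2 = 8.027 ft. Hydraulic radius R = A/P = 9.33/8.027 = 1.162 ft. Q_A = (1.486/0.013)·9.33·1.162^(2/3)·√0.01 = 117.9 ft³/s.
Channel B: For a triangular section with side slope z = 0.88: A = zy² = 0.88×7.51² = 49.63 ft²; P = 2y√(1+z²) = 2×7.51×1.332 = 20.01 ft. Hydraulic radius R = A/P = 49.63/20.01 = 2.481 ft. Q_B = (1.486/0.013)·49.63·2.481^(2/3)·√0.01 = 1040 ft³/s.
Q_A = 117.9 ft³/s vs Q_B = 1040 ft³/s, so channel B carries more.

channel B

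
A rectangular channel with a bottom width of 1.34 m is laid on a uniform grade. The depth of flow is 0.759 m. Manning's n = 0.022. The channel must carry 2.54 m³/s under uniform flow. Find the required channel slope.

S = 0.012

Flow area A = b·y = 1.34 × 0.759 = 1.017 m². Wetted perimeter P = b + 2y = 1.34 + 2×0.759 = 2.858 m.
Hydraulic radius R = A/P = 1.017/2.858 = 0.3559 m.
From Manning's equation, S = [nQ / (1 A R^(2/3))]² = [0.022 × 2.54 / (1 × 1.017 × 0.3559^(2/3))]² = 0.012.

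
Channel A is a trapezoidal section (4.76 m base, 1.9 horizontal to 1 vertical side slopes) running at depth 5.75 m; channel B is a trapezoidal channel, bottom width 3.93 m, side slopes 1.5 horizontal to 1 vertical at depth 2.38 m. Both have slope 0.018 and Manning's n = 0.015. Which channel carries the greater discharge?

Channel A: With bottom width b = 4.76 m and side slope z = 1.9: A = (b + zy)y = (4.76 + 1.9×5.75)×5.75 = 90.19 m²; P = b + 2y√(1+z²) = 4.76 + 2×5.75×2.147 = 29.45 m. Hydraulic radius R = A/P = 90.19/29.45 = 3.062 m. Q_A = (1/0.015)·90.19·3.062^(2/3)·√0.018 = 1701 m³/s.
Channel B: With bottom width b = 3.93 m and side slope z = 1.5: A = (b + zy)y = (3.93 + 1.5×2.38)×2.38 = 17.85 m²; P = b + 2y√(1+z²) = 3.93 + 2×2.38×1.803 = 12.51 m. Hydraulic radius R = A/P = 17.85/12.51 = 1.427 m. Q_B = (1/0.015)·17.85·1.427^(2/3)·√0.018 = 202.3 m³/s.
Q_A = 1701 m³/s vs Q_B = 202.3 m³/s, so channel A carries more.

channel A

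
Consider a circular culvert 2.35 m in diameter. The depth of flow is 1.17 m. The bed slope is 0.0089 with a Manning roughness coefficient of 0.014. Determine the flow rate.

Q = 10.2 m³/s

For a circular section of diameter D = 2.35 m at depth y = 1.17 m, the central angle is θ = 2 arccos(1 − 2y/D) = 3.133 rad. Then A = (D²/8)(θ − sin θ) = 2.157 m² and P = Dθ/2 = 3.681 m.
Hydraulic radius R = A/P = 2.157/3.681 = 0.5859 m.
Manning's equation: Q = (1/n) A R^(2/3) S^(1/2) = (1/0.014) × 2.157 × 0.5859^(2/3) × 0.0089^(1/2) = 10.2 m³/s.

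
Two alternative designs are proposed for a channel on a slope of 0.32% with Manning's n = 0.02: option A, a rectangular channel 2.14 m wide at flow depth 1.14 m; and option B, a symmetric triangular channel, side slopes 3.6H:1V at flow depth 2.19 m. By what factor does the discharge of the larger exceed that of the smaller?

Channel A: Flow area A = b·y = 2.14 × 1.14 = 2.44 m². Wetted perimeter P = b + 2y = 2.14 + 2×1.14 = 4.42 m. Hydraulic radius R = A/P = 2.44/4.42 = 0.5519 m. Q_A = (1/0.02)·2.44·0.5519^(2/3)·√0.0032 = 4.643 m³/s.
Channel B: For a triangular section with side slope z = 3.6: A = zy² = 3.6×2.19² = 17.27 m²; P = 2y√(1+z²) = 2×2.19×3.736 = 16.37 m. Hydraulic radius R = A/P = 17.27/16.37 = 1.055 m. Q_B = (1/0.02)·17.27·1.055^(2/3)·√0.0032 = 50.61 m³/s.
The larger discharge is 50.61 m³/s and the smaller is 4.643 m³/s; the ratio is 10.9.

10.9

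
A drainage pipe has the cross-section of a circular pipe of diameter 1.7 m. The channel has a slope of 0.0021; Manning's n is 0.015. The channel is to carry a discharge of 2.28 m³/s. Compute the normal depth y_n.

y_n = 0.931 m

Manning's equation rearranged: A R^(2/3) = nQ / (1·√S) = 0.015 × 2.28 / (√0.0021) = 0.7463.
Try y = 0.695 m: A R^(2/3) = 0.4499 — low.
Try y = 1.06 m: A R^(2/3) = 0.9135 — high.
Try y = 0.931 m: A R^(2/3) = 0.7463 — close enough.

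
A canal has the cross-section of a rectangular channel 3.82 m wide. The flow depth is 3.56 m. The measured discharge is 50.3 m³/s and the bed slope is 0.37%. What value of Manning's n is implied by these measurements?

Flow area A = b·y = 3.82 × 3.56 = 13.6 m². Wetted perimeter P = b + 2y = 3.82 + 2×3.56 = 10.94 m.
Hydraulic radius R = A/P = 13.6/10.94 = 1.243 m.
Rearranging Manning's equation: n = (1/Q) A R^(2/3) S^(1/2) = (1/50.3) × 13.6 × 1.243^(2/3) × √0.0037 = 0.019.

n = 0.019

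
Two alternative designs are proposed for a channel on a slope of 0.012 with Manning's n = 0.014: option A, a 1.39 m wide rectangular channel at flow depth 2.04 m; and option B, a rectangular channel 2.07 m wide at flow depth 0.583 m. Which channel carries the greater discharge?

Channel A: Flow area A = b·y = 1.39 × 2.04 = 2.836 m². Wetted perimeter P = b + 2y = 1.39 + 2×2.04 = 5.47 m. Hydraulic radius R = A/P = 2.836/5.47 = 0.5184 m. Q_A = (1/0.014)·2.836·0.5184^(2/3)·√0.012 = 14.32 m³/s.
Channel B: Flow area A = b·y = 2.07 × 0.583 = 1.207 m². Wetted perimeter P = b + 2y = 2.07 + 2×0.583 = 3.236 m. Hydraulic radius R = A/P = 1.207/3.236 = 0.3729 m. Q_B = (1/0.014)·1.207·0.3729^(2/3)·√0.012 = 4.892 m³/s.
Q_A = 14.32 m³/s vs Q_B = 4.892 m³/s, so channel A carries more.

channel A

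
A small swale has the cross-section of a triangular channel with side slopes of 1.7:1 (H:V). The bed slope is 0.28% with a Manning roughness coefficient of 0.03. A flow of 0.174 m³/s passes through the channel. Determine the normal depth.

Manning's equation rearranged: A R^(2/3) = nQ / (1·√S) = 0.03 × 0.174 / (√0.0028) = 0.09865.
At y = 0.49 m: A R^(2/3) = 0.1447 — too large.
At y = 0.324 m: A R^(2/3) = 0.04803 — too small.
At y = 0.424 m: A R^(2/3) = 0.09841 — close enough.

y_n = 0.424 m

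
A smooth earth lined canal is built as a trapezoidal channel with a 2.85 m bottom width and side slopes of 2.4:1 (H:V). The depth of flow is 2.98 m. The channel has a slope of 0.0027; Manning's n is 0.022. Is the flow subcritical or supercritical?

subcritical

With bottom width b = 2.85 m and side slope z = 2.4: A = (b + zy)y = (2.85 + 2.4×2.98)×2.98 = 29.81 m²; P = b + 2y√(1+z²) = 2.85 + 2×2.98×2.6 = 18.35 m.
Hydraulic radius R = A/P = 29.81/18.35 = 1.625 m.
V = (1/n) R^(2/3) √S = (1/0.022) × 1.625^(2/3) × √0.0027 = 3.264 m/s. Hydraulic depth D_h = A/T = 29.81/17.15 = 1.738 m.
Froude number Fr = V/√(g·D_h) = 3.264/√(9.81×1.738) = 0.791, which is less than 1, so the flow is subcritical.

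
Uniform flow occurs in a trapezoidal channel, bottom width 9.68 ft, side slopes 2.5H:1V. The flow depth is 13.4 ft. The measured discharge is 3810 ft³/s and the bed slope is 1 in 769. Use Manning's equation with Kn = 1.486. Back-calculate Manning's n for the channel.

n = 0.03

With bottom width b = 9.68 ft and side slope z = 2.5: A = (b + zy)y = (9.68 + 2.5×13.4)×13.4 = 578.6 ft²; P = b + 2y√(1+z²) = 9.68 + 2×13.4×2.693 = 81.84 ft.
Hydraulic radius R = A/P = 578.6/81.84 = 7.07 ft.
Rearranging Manning's equation: n = (1.486/Q) A R^(2/3) S^(1/2) = (1.486/3810) × 578.6 × 7.07^(2/3) × √0.0013 = 0.03.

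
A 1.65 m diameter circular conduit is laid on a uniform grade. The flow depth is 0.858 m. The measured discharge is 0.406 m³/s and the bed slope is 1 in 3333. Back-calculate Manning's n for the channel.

For a circular section of diameter D = 1.65 m at depth y = 0.858 m, the central angle is θ = 2 arccos(1 − 2y/D) = 3.222 rad. Then A = (D²/8)(θ − sin θ) = 1.124 m² and P = Dθ/2 = 2.658 m.
Hydraulic radius R = A/P = 1.124/2.658 = 0.4227 m.
Rearranging Manning's equation: n = (1/Q) A R^(2/3) S^(1/2) = (1/0.406) × 1.124 × 0.4227^(2/3) × √0.0003 = 0.027.

n = 0.027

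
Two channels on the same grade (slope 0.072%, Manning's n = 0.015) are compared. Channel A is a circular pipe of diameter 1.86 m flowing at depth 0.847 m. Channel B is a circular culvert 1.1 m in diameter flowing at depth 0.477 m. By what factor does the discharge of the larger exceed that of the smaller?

Channel A: For a circular section of diameter D = 1.86 m at depth y = 0.847 m, the central angle is θ = 2 arccos(1 − 2y/D) = 2.963 rad. Then A = (D²/8)(θ − sin θ) = 1.204 m² and P = Dθ/2 = 2.755 m. Hydraulic radius R = A/P = 1.204/2.755 = 0.4371 m. Q_A = (1/0.015)·1.204·0.4371^(2/3)·√0.00072 = 1.241 m³/s.
Channel B: For a circular section of diameter D = 1.1 m at depth y = 0.477 m, the central angle is θ = 2 arccos(1 − 2y/D) = 2.875 rad. Then A = (D²/8)(θ − sin θ) = 0.3951 m² and P = Dθ/2 = 1.581 m. Hydraulic radius R = A/P = 0.3951/1.581 = 0.2498 m. Q_B = (1/0.015)·0.3951·0.2498^(2/3)·√0.00072 = 0.2804 m³/s.
The larger discharge is 1.241 m³/s and the smaller is 0.2804 m³/s; the ratio is 4.43.

4.43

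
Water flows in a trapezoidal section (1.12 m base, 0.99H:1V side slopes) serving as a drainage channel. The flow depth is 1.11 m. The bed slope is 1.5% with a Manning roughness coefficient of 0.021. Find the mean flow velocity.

With bottom width b = 1.12 m and side slope z = 0.99: A = (b + zy)y = (1.12 + 0.99×1.11)×1.11 = 2.463 m²; P = b + 2y√(1+z²) = 1.12 + 2×1.11×1.407 = 4.244 m.
Hydraulic radius R = A/P = 2.463/4.244 = 0.5804 m.
From Manning's equation, V = (1/n) R^(2/3) S^(1/2) = (1/0.021) × 0.5804^(2/3) × 0.015^(1/2) = 4.06 m/s.

V = 4.06 m/s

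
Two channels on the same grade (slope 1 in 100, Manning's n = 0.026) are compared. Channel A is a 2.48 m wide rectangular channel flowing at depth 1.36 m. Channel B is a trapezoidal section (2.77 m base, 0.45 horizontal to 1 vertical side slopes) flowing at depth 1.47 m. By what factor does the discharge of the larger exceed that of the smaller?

Channel A: Flow area A = b·y = 2.48 × 1.36 = 3.373 m². Wetted perimeter P = b + 2y = 2.48 + 2×1.36 = 5.2 m. Hydraulic radius R = A/P = 3.373/5.2 = 0.6486 m. Q_A = (1/0.026)·3.373·0.6486^(2/3)·√0.01 = 9.72 m³/s.
Channel B: With bottom width b = 2.77 m and side slope z = 0.45: A = (b + zy)y = (2.77 + 0.45×1.47)×1.47 = 5.044 m²; P = b + 2y√(1+z²) = 2.77 + 2×1.47×1.097 = 5.994 m. Hydraulic radius R = A/P = 5.044/5.994 = 0.8416 m. Q_B = (1/0.026)·5.044·0.8416^(2/3)·√0.01 = 17.29 m³/s.
The larger discharge is 17.29 m³/s and the smaller is 9.72 m³/s; the ratio is 1.78.

1.78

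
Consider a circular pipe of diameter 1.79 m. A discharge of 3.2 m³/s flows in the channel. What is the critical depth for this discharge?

y_c = 0.88 m

At critical depth, Q² T / (g A³) = 1, i.e. A³/T = Q²/g = 3.2²/9.81 = 1.044.
At y = 0.681 m: A³/T = 0.3906 — low.
At y = 1.08 m: A³/T = 2.282 — high.
At y = 0.88 m: A³/T = 1.043 — close enough.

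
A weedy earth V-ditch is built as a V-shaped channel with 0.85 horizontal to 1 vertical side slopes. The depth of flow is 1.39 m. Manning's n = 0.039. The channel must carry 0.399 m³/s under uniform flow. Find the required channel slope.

S = 0.00026

For a triangular section with side slope z = 0.85: A = zy² = 0.85×1.39² = 1.642 m²; P = 2y√(1+z²) = 2×1.39×1.312 = 3.649 m.
Hydraulic radius R = A/P = 1.642/3.649 = 0.4501 m.
From Manning's equation, S = [nQ / (1 A R^(2/3))]² = [0.039 × 0.399 / (1 × 1.642 × 0.4501^(2/3))]² = 0.00026.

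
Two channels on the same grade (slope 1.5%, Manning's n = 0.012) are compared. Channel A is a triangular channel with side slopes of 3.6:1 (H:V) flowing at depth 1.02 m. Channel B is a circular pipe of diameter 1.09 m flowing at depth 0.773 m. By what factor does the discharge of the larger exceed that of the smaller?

Channel A: For a triangular section with side slope z = 3.6: A = zy² = 3.6×1.02² = 3.745 m²; P = 2y√(1+z²) = 2×1.02×3.736 = 7.622 m. Hydraulic radius R = A/P = 3.745/7.622 = 0.4914 m. Q_A = (1/0.012)·3.745·0.4914^(2/3)·√0.015 = 23.8 m³/s.
Channel B: For a circular section of diameter D = 1.09 m at depth y = 0.773 m, the central angle is θ = 2 arccos(1 − 2y/D) = 4.005 rad. Then A = (D²/8)(θ − sin θ) = 0.7076 m² and P = Dθ/2 = 2.183 m. Hydraulic radius R = A/P = 0.7076/2.183 = 0.3242 m. Q_B = (1/0.012)·0.7076·0.3242^(2/3)·√0.015 = 3.408 m³/s.
The larger discharge is 23.8 m³/s and the smaller is 3.408 m³/s; the ratio is 6.98.

6.98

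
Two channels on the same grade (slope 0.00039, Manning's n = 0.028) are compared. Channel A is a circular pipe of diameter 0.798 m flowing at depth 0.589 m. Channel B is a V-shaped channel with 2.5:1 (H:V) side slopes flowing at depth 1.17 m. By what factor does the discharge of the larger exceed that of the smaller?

Channel A: For a circular section of diameter D = 0.798 m at depth y = 0.589 m, the central angle is θ = 2 arccos(1 − 2y/D) = 4.134 rad. Then A = (D²/8)(θ − sin θ) = 0.3957 m² and P = Dθ/2 = 1.65 m. Hydraulic radius R = A/P = 0.3957/1.65 = 0.2399 m. Q_A = (1/0.028)·0.3957·0.2399^(2/3)·√0.00039 = 0.1078 m³/s.
Channel B: For a triangular section with side slope z = 2.5: A = zy² = 2.5×1.17² = 3.422 m²; P = 2y√(1+z²) = 2×1.17×2.693 = 6.301 m. Hydraulic radius R = A/P = 3.422/6.301 = 0.5432 m. Q_B = (1/0.028)·3.422·0.5432^(2/3)·√0.00039 = 1.607 m³/s.
The larger discharge is 1.607 m³/s and the smaller is 0.1078 m³/s; the ratio is 14.9.

14.9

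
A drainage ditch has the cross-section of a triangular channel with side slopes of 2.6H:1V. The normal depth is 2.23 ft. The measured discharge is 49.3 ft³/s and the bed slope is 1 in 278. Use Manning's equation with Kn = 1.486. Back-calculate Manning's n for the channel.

For a triangular section with side slope z = 2.6: A = zy² = 2.6×2.23² = 12.93 ft²; P = 2y√(1+z²) = 2×2.23×2.786 = 12.42 ft.
Hydraulic radius R = A/P = 12.93/12.42 = 1.041 ft.
Rearranging Manning's equation: n = (1.486/Q) A R^(2/3) S^(1/2) = (1.486/49.3) × 12.93 × 1.041^(2/3) × √0.003597 = 0.024.

n = 0.024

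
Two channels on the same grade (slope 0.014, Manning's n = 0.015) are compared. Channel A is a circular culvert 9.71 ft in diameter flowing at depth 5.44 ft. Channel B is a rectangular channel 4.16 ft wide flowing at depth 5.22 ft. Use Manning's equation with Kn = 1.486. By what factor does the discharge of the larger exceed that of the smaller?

2.85

Channel A: For a circular section of diameter D = 9.71 ft at depth y = 5.44 ft, the central angle is θ = 2 arccos(1 − 2y/D) = 3.383 rad. Then A = (D²/8)(θ − sin θ) = 42.69 ft² and P = Dθ/2 = 16.43 ft. Hydraulic radius R = A/P = 42.69/16.43 = 2.599 ft. Q_A = (1.486/0.015)·42.69·2.599^(2/3)·√0.014 = 946 ft³/s.
Channel B: Flow area A = b·y = 4.16 × 5.22 = 21.72 ft². Wetted perimeter P = b + 2y = 4.16 + 2×5.22 = 14.6 ft. Hydraulic radius R = A/P = 21.72/14.6 = 1.487 ft. Q_B = (1.486/0.015)·21.72·1.487^(2/3)·√0.014 = 331.7 ft³/s.
The larger discharge is 946 ft³/s and the smaller is 331.7 ft³/s; the ratio is 2.85.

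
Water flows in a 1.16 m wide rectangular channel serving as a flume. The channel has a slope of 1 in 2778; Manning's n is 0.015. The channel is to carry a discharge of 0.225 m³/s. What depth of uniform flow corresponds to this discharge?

y_n = 0.401 m

Manning's equation rearranged: A R^(2/3) = nQ / (1·√S) = 0.015 × 0.225 / (√0.00036) = 0.1779.
At y = 0.449 m: A R^(2/3) = 0.2084 — high.
At y = 0.336 m: A R^(2/3) = 0.1389 — low.
At y = 0.401 m: A R^(2/3) = 0.1782 — matches.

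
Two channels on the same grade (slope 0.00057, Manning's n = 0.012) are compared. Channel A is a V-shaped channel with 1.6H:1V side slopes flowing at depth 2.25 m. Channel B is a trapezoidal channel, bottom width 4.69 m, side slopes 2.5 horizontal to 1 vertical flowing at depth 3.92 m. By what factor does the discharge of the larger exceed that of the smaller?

Channel A: For a triangular section with side slope z = 1.6: A = zy² = 1.6×2.25² = 8.1 m²; P = 2y√(1+z²) = 2×2.25×1.887 = 8.491 m. Hydraulic radius R = A/P = 8.1/8.491 = 0.954 m. Q_A = (1/0.012)·8.1·0.954^(2/3)·√0.00057 = 15.62 m³/s.
Channel B: With bottom width b = 4.69 m and side slope z = 2.5: A = (b + zy)y = (4.69 + 2.5×3.92)×3.92 = 56.8 m²; P = b + 2y√(1+z²) = 4.69 + 2×3.92×2.693 = 25.8 m. Hydraulic radius R = A/P = 56.8/25.8 = 2.202 m. Q_B = (1/0.012)·56.8·2.202^(2/3)·√0.00057 = 191.3 m³/s.
The larger discharge is 191.3 m³/s and the smaller is 15.62 m³/s; the ratio is 12.2.

12.2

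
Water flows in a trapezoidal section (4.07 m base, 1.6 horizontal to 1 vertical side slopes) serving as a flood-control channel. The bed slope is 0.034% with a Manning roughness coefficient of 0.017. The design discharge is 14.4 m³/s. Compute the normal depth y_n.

y_n = 1.77 m

Manning's equation rearranged: A R^(2/3) = nQ / (1·√S) = 0.017 × 14.4 / (√0.00034) = 13.28.
At y = 1.44 m: A R^(2/3) = 8.968 — short.
At y = 2.14 m: A R^(2/3) = 19.3 — over.
At y = 1.77 m: A R^(2/3) = 13.3 — close enough.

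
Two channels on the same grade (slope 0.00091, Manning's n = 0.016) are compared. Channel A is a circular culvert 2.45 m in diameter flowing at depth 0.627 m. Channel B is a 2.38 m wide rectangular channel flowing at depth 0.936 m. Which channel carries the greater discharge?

Channel A: For a circular section of diameter D = 2.45 m at depth y = 0.627 m, the central angle is θ = 2 arccos(1 − 2y/D) = 2.122 rad. Then A = (D²/8)(θ − sin θ) = 0.9525 m² and P = Dθ/2 = 2.599 m. Hydraulic radius R = A/P = 0.9525/2.599 = 0.3665 m. Q_A = (1/0.016)·0.9525·0.3665^(2/3)·√0.00091 = 0.9198 m³/s.
Channel B: Flow area A = b·y = 2.38 × 0.936 = 2.228 m². Wetted perimeter P = b + 2y = 2.38 + 2×0.936 = 4.252 m. Hydraulic radius R = A/P = 2.228/4.252 = 0.5239 m. Q_B = (1/0.016)·2.228·0.5239^(2/3)·√0.00091 = 2.73 m³/s.
Q_A = 0.9198 m³/s vs Q_B = 2.73 m³/s, so channel B carries more.

channel B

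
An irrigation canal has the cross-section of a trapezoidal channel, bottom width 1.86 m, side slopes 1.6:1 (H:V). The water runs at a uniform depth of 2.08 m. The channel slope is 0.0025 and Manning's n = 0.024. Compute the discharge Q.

With bottom width b = 1.86 m and side slope z = 1.6: A = (b + zy)y = (1.86 + 1.6×2.08)×2.08 = 10.79 m²; P = b + 2y√(1+z²) = 1.86 + 2×2.08×1.887 = 9.709 m.
Hydraulic radius R = A/P = 10.79/9.709 = 1.111 m.
Manning's equation: Q = (1/n) A R^(2/3) S^(1/2) = (1/0.024) × 10.79 × 1.111^(2/3) × 0.0025^(1/2) = 24.1 m³/s.

Q = 24.1 m³/s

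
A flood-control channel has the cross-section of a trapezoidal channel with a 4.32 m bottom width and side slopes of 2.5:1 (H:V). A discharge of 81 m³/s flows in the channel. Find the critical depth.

At critical depth, Q² T / (g A³) = 1, i.e. A³/T = Q²/g = 81²/9.81 = 668.8.
At y = 2.78 m: A³/T = 1688 — high.
At y = 1.99 m: A³/T = 443.5 — low.
At y = 2.21 m: A³/T = 670.1 — ≈ 668.8.

y_c = 2.21 m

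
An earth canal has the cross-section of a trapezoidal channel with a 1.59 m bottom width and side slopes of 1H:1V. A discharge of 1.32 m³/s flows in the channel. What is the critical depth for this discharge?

At critical depth, Q² T / (g A³) = 1, i.e. A³/T = Q²/g = 1.32²/9.81 = 0.1776.
At y = 0.27 m: A³/T = 0.05946 — too small.
At y = 0.412 m: A³/T = 0.2325 — too large.
At y = 0.379 m: A³/T = 0.177 — close enough.

y_c = 0.379 m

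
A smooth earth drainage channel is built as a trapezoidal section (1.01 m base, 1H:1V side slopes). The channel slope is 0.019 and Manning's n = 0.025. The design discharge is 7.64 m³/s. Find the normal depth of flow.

Manning's equation rearranged: A R^(2/3) = nQ / (1·√S) = 0.025 × 7.64 / (√0.019) = 1.386.
At y = 0.738 m: A R^(2/3) = 0.7194 — short.
At y = 1.14 m: A R^(2/3) = 1.702 — over.
At y = 1.03 m: A R^(2/3) = 1.386 — ≈ 1.386.

y_n = 1.03 m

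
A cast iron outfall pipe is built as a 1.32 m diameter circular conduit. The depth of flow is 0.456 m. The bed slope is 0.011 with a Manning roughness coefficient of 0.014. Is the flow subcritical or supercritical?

For a circular section of diameter D = 1.32 m at depth y = 0.456 m, the central angle is θ = 2 arccos(1 − 2y/D) = 2.513 rad. Then A = (D²/8)(θ − sin θ) = 0.4193 m² and P = Dθ/2 = 1.659 m.
Hydraulic radius R = A/P = 0.4193/1.659 = 0.2528 m.
V = (1/n) R^(2/3) √S = (1/0.014) × 0.2528^(2/3) × √0.011 = 2.995 m/s. Hydraulic depth D_h = A/T = 0.4193/1.255 = 0.334 m.
Froude number Fr = V/√(g·D_h) = 2.995/√(9.81×0.334) = 1.65, which is greater than 1, so the flow is supercritical.

supercritical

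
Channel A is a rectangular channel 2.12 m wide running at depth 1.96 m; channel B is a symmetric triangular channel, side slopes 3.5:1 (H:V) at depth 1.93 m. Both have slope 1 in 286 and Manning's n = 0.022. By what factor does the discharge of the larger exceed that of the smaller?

3.83

Channel A: Flow area A = b·y = 2.12 × 1.96 = 4.155 m². Wetted perimeter P = b + 2y = 2.12 + 2×1.96 = 6.04 m. Hydraulic radius R = A/P = 4.155/6.04 = 0.6879 m. Q_A = (1/0.022)·4.155·0.6879^(2/3)·√0.003497 = 8.703 m³/s.
Channel B: For a triangular section with side slope z = 3.5: A = zy² = 3.5×1.93² = 13.04 m²; P = 2y√(1+z²) = 2×1.93×3.64 = 14.05 m. Hydraulic radius R = A/P = 13.04/14.05 = 0.9279 m. Q_B = (1/0.022)·13.04·0.9279^(2/3)·√0.003497 = 33.34 m³/s.
The larger discharge is 33.34 m³/s and the smaller is 8.703 m³/s; the ratio is 3.83.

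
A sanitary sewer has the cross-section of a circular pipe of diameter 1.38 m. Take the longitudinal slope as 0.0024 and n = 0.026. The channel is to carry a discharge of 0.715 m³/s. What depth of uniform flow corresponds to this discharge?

y_n = 0.703 m

Manning's equation rearranged: A R^(2/3) = nQ / (1·√S) = 0.026 × 0.715 / (√0.0024) = 0.3795.
At y = 0.797 m: A R^(2/3) = 0.4659 — high.
At y = 0.703 m: A R^(2/3) = 0.3797 — ≈ 0.3795.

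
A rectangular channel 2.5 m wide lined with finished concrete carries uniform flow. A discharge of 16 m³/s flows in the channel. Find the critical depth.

y_c = 1.61 m

For a rectangular channel, critical depth y_c = (q²/g)^(1/3) where q = Q/b = 16/2.5 = 6.4 m²/s.
So y_c = (6.4²/9.81)^(1/3) = 1.61 m.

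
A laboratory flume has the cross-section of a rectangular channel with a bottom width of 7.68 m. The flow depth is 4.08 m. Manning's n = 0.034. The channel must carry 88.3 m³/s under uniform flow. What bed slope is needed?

Flow area A = b·y = 7.68 × 4.08 = 31.33 m². Wetted perimeter P = b + 2y = 7.68 + 2×4.08 = 15.84 m.
Hydraulic radius R = A/P = 31.33/15.84 = 1.978 m.
From Manning's equation, S = [nQ / (1 A R^(2/3))]² = [0.034 × 88.3 / (1 × 31.33 × 1.978^(2/3))]² = 0.0037.

S = 0.0037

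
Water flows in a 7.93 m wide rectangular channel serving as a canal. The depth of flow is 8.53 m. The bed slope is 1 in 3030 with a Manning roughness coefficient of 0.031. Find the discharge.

Q = 77 m³/s

Flow area A = b·y = 7.93 × 8.53 = 67.64 m². Wetted perimeter P = b + 2y = 7.93 + 2×8.53 = 24.99 m.
Hydraulic radius R = A/P = 67.64/24.99 = 2.707 m.
Manning's equation: Q = (1/n) A R^(2/3) S^(1/2) = (1/0.031) × 67.64 × 2.707^(2/3) × 0.00033^(1/2) = 77 m³/s.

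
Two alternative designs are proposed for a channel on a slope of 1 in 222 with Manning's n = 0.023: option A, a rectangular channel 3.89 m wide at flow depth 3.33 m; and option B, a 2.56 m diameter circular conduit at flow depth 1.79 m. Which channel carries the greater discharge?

Channel A: Flow area A = b·y = 3.89 × 3.33 = 12.95 m². Wetted perimeter P = b + 2y = 3.89 + 2×3.33 = 10.55 m. Hydraulic radius R = A/P = 12.95/10.55 = 1.228 m. Q_A = (1/0.023)·12.95·1.228^(2/3)·√0.004505 = 43.34 m³/s.
Channel B: For a circular section of diameter D = 2.56 m at depth y = 1.79 m, the central angle is θ = 2 arccos(1 − 2y/D) = 3.961 rad. Then A = (D²/8)(θ − sin θ) = 3.844 m² and P = Dθ/2 = 5.07 m. Hydraulic radius R = A/P = 3.844/5.07 = 0.7581 m. Q_B = (1/0.023)·3.844·0.7581^(2/3)·√0.004505 = 9.325 m³/s.
Q_A = 43.34 m³/s vs Q_B = 9.325 m³/s, so channel A carries more.

channel A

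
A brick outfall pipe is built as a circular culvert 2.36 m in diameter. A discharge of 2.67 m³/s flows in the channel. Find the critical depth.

y_c = 0.737 m

At critical depth, Q² T / (g A³) = 1, i.e. A³/T = Q²/g = 2.67²/9.81 = 0.7267.
Try y = 0.921 m: A³/T = 1.716 — over.
Try y = 0.737 m: A³/T = 0.7262 — matches.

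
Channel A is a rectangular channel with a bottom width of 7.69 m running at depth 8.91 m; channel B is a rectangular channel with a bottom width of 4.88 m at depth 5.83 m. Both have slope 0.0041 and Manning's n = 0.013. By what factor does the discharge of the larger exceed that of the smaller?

Channel A: Flow area A = b·y = 7.69 × 8.91 = 68.52 m². Wetted perimeter P = b + 2y = 7.69 + 2×8.91 = 25.51 m. Hydraulic radius R = A/P = 68.52/25.51 = 2.686 m. Q_A = (1/0.013)·68.52·2.686^(2/3)·√0.0041 = 652.1 m³/s.
Channel B: Flow area A = b·y = 4.88 × 5.83 = 28.45 m². Wetted perimeter P = b + 2y = 4.88 + 2×5.83 = 16.54 m. Hydraulic radius R = A/P = 28.45/16.54 = 1.72 m. Q_B = (1/0.013)·28.45·1.72^(2/3)·√0.0041 = 201.2 m³/s.
The larger discharge is 652.1 m³/s and the smaller is 201.2 m³/s; the ratio is 3.24.

3.24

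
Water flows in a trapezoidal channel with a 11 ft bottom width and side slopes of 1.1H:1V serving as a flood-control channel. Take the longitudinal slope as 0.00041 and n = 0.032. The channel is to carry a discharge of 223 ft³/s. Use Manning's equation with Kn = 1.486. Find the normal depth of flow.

Manning's equation rearranged: A R^(2/3) = nQ / (1.486·√S) = 0.032 × 223 / (1.486 × √0.00041) = 237.2.
At y = 4.03 ft: A R^(2/3) = 120.8 — too small.
At y = 6.31 ft: A R^(2/3) = 275.9 — too large.
At y = 5.82 ft: A R^(2/3) = 236.9 — ≈ 237.2.

y_n = 5.82 ft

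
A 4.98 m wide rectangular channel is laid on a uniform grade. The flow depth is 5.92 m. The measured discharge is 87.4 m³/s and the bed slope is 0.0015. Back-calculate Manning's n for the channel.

Flow area A = b·y = 4.98 × 5.92 = 29.48 m². Wetted perimeter P = b + 2y = 4.98 + 2×5.92 = 16.82 m.
Hydraulic radius R = A/P = 29.48/16.82 = 1.753 m.
Rearranging Manning's equation: n = (1/Q) A R^(2/3) S^(1/2) = (1/87.4) × 29.48 × 1.753^(2/3) × √0.0015 = 0.019.

n = 0.019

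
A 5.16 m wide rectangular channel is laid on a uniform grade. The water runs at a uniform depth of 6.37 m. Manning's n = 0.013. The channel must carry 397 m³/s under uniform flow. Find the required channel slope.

S = 0.011

Flow area A = b·y = 5.16 × 6.37 = 32.87 m². Wetted perimeter P = b + 2y = 5.16 + 2×6.37 = 17.9 m.
Hydraulic radius R = A/P = 32.87/17.9 = 1.836 m.
From Manning's equation, S = [nQ / (1 A R^(2/3))]² = [0.013 × 397 / (1 × 32.87 × 1.836^(2/3))]² = 0.011.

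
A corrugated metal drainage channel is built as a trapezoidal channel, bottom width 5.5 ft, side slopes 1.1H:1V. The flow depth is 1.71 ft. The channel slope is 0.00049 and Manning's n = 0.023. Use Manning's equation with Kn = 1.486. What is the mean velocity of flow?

With bottom width b = 5.5 ft and side slope z = 1.1: A = (b + zy)y = (5.5 + 1.1×1.71)×1.71 = 12.62 ft²; P = b + 2y√(1+z²) = 5.5 + 2×1.71×1.487 = 10.58 ft.
Hydraulic radius R = A/P = 12.62/10.58 = 1.192 ft.
From Manning's equation, V = (1.486/n) R^(2/3) S^(1/2) = (1.486/0.023) × 1.192^(2/3) × 0.00049^(1/2) = 1.61 ft/s.

V = 1.61 ft/s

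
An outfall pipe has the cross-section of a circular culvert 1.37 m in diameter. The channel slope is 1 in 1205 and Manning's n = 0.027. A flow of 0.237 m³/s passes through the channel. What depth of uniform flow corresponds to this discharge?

Manning's equation rearranged: A R^(2/3) = nQ / (1·√S) = 0.027 × 0.237 / (√0.0008299) = 0.2221.
Try y = 0.36 m: A R^(2/3) = 0.1091 — short.
Try y = 0.581 m: A R^(2/3) = 0.2704 — over.
Try y = 0.522 m: A R^(2/3) = 0.2224 — close enough.

y_n = 0.522 m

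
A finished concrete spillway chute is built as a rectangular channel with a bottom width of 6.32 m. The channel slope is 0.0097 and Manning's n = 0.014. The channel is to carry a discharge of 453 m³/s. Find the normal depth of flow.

y_n = 6.22 m

Manning's equation rearranged: A R^(2/3) = nQ / (1·√S) = 0.014 × 453 / (√0.0097) = 64.39.
At y = 4.9 m: A R^(2/3) = 47.86 — short.
At y = 7.88 m: A R^(2/3) = 85.65 — over.
At y = 6.22 m: A R^(2/3) = 64.37 — close enough.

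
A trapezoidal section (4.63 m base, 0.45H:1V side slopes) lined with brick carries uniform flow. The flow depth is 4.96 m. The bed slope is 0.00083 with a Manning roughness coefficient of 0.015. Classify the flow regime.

With bottom width b = 4.63 m and side slope z = 0.45: A = (b + zy)y = (4.63 + 0.45×4.96)×4.96 = 34.04 m²; P = b + 2y√(1+z²) = 4.63 + 2×4.96×1.097 = 15.51 m.
Hydraulic radius R = A/P = 34.04/15.51 = 2.195 m.
V = (1/n) R^(2/3) √S = (1/0.015) × 2.195^(2/3) × √0.00083 = 3.244 m/s. Hydraulic depth D_h = A/T = 34.04/9.094 = 3.743 m.
Froude number Fr = V/√(g·D_h) = 3.244/√(9.81×3.743) = 0.535, which is less than 1, so the flow is subcritical.

subcritical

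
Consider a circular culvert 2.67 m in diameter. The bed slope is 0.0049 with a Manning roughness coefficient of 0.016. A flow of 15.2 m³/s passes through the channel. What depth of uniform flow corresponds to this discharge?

Manning's equation rearranged: A R^(2/3) = nQ / (1·√S) = 0.016 × 15.2 / (√0.0049) = 3.474.
Try y = 2.32 m: A R^(2/3) = 4.474 — too large.
Try y = 1.41 m: A R^(2/3) = 2.343 — too small.
Try y = 1.83 m: A R^(2/3) = 3.482 — matches.

y_n = 1.83 m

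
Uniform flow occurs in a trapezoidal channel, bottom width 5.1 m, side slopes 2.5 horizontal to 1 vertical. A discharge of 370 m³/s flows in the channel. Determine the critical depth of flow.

y_c = 4.46 m

At critical depth, Q² T / (g A³) = 1, i.e. A³/T = Q²/g = 370²/9.81 = 13960.
Trying y = 3.97 m: A³/T = 8506 — short.
Trying y = 5.53 m: A³/T = 35000 — over.
Trying y = 4.46 m: A³/T = 13890 — close enough.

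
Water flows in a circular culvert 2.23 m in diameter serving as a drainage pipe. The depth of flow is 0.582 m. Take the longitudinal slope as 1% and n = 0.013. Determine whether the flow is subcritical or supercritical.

supercritical

For a circular section of diameter D = 2.23 m at depth y = 0.582 m, the central angle is θ = 2 arccos(1 − 2y/D) = 2.145 rad. Then A = (D²/8)(θ − sin θ) = 0.8112 m² and P = Dθ/2 = 2.391 m.
Hydraulic radius R = A/P = 0.8112/2.391 = 0.3392 m.
V = (1/n) R^(2/3) √S = (1/0.013) × 0.3392^(2/3) × √0.01 = 3.742 m/s. Hydraulic depth D_h = A/T = 0.8112/1.959 = 0.4142 m.
Froude number Fr = V/√(g·D_h) = 3.742/√(9.81×0.4142) = 1.86, which is greater than 1, so the flow is supercritical.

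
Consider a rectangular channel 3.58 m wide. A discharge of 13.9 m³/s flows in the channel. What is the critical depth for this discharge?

For a rectangular channel, critical depth y_c = (q²/g)^(1/3) where q = Q/b = 13.9/3.58 = 3.883 m²/s.
So y_c = (3.883²/9.81)^(1/3) = 1.15 m.

y_c = 1.15 m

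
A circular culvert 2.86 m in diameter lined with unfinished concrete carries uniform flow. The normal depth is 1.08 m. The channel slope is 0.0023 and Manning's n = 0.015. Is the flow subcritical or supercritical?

For a circular section of diameter D = 2.86 m at depth y = 1.08 m, the central angle is θ = 2 arccos(1 − 2y/D) = 2.647 rad. Then A = (D²/8)(θ − sin θ) = 2.221 m² and P = Dθ/2 = 3.785 m.
Hydraulic radius R = A/P = 2.221/3.785 = 0.5868 m.
V = (1/n) R^(2/3) √S = (1/0.015) × 0.5868^(2/3) × √0.0023 = 2.241 m/s. Hydraulic depth D_h = A/T = 2.221/2.773 = 0.801 m.
Froude number Fr = V/√(g·D_h) = 2.241/√(9.81×0.801) = 0.799, which is less than 1, so the flow is subcritical.

subcritical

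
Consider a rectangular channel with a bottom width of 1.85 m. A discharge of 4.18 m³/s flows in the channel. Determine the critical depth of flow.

y_c = 0.804 m

For a rectangular channel, critical depth y_c = (q²/g)^(1/3) where q = Q/b = 4.18/1.85 = 2.259 m²/s.
So y_c = (2.259²/9.81)^(1/3) = 0.804 m.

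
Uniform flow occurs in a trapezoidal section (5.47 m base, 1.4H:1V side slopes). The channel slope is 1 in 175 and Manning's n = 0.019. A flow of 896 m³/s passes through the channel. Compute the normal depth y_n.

Manning's equation rearranged: A R^(2/3) = nQ / (1·√S) = 0.019 × 896 / (√0.005714) = 225.2.
Trying y = 5.03 m: A R^(2/3) = 123.9 — too small.
Trying y = 6.65 m: A R^(2/3) = 225.1 — ≈ 225.2.

y_n = 6.65 m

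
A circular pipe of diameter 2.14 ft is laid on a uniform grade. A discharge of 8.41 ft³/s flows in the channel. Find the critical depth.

At critical depth, Q² T / (g A³) = 1, i.e. A³/T = Q²/g = 8.41²/32.2 = 2.197.
Try y = 0.701 ft: A³/T = 0.5356 — too small.
Try y = 1.01 ft: A³/T = 2.18 — ≈ 2.197.

y_c = 1.01 ft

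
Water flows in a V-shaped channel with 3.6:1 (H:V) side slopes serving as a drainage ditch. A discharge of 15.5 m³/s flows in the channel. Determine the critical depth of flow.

y_c = 1.3 m

At critical depth, Q² T / (g A³) = 1, i.e. A³/T = Q²/g = 15.5²/9.81 = 24.49.
Try y = 1.58 m: A³/T = 63.81 — over.
Try y = 1.06 m: A³/T = 8.672 — short.
Try y = 1.3 m: A³/T = 24.06 — matches.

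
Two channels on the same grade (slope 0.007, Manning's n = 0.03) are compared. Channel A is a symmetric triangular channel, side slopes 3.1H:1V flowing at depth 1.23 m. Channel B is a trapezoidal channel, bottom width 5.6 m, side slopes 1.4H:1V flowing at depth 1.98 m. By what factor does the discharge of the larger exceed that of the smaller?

Channel A: For a triangular section with side slope z = 3.1: A = zy² = 3.1×1.23² = 4.69 m²; P = 2y√(1+z²) = 2×1.23×3.257 = 8.013 m. Hydraulic radius R = A/P = 4.69/8.013 = 0.5853 m. Q_A = (1/0.03)·4.69·0.5853^(2/3)·√0.007 = 9.152 m³/s.
Channel B: With bottom width b = 5.6 m and side slope z = 1.4: A = (b + zy)y = (5.6 + 1.4×1.98)×1.98 = 16.58 m²; P = b + 2y√(1+z²) = 5.6 + 2×1.98×1.72 = 12.41 m. Hydraulic radius R = A/P = 16.58/12.41 = 1.335 m. Q_B = (1/0.03)·16.58·1.335^(2/3)·√0.007 = 56.06 m³/s.
The larger discharge is 56.06 m³/s and the smaller is 9.152 m³/s; the ratio is 6.13.

6.13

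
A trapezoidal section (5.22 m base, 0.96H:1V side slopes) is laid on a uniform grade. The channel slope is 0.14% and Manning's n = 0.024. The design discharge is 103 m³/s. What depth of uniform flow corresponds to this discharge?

y_n = 4.14 m

Manning's equation rearranged: A R^(2/3) = nQ / (1·√S) = 0.024 × 103 / (√0.0014) = 66.07.
Try y = 3 m: A R^(2/3) = 35.89 — short.
Try y = 5.29 m: A R^(2/3) = 106.7 — over.
Try y = 4.14 m: A R^(2/3) = 65.93 — ≈ 66.07.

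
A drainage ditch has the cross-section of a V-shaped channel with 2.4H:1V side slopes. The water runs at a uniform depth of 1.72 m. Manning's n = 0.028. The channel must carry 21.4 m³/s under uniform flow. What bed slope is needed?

S = 0.00969

For a triangular section with side slope z = 2.4: A = zy² = 2.4×1.72² = 7.1 m²; P = 2y√(1+z²) = 2×1.72×2.6 = 8.944 m.
Hydraulic radius R = A/P = 7.1/8.944 = 0.7938 m.
From Manning's equation, S = [nQ / (1 A R^(2/3))]² = [0.028 × 21.4 / (1 × 7.1 × 0.7938^(2/3))]² = 0.00969.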